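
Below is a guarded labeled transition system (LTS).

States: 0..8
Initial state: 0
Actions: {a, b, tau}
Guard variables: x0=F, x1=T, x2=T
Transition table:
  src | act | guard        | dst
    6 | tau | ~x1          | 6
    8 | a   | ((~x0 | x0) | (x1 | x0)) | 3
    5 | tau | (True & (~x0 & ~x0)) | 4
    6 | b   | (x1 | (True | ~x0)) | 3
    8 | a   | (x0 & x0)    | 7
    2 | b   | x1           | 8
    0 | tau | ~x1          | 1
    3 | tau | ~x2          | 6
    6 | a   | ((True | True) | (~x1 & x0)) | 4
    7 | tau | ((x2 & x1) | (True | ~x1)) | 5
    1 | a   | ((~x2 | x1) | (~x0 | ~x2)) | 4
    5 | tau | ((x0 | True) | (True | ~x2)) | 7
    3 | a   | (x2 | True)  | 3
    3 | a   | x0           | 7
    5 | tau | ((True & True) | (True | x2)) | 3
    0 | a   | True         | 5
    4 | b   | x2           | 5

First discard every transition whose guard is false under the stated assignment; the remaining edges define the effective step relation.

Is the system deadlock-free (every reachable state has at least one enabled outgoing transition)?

Reachable = {0,3,4,5,7}
  0: a→5  [deg 1]
  3: a→3  [deg 1]
  4: b→5  [deg 1]
  5: tau→3  tau→4  tau→7  [deg 3]
  7: tau→5  [deg 1]

Answer: DEADLOCK-FREE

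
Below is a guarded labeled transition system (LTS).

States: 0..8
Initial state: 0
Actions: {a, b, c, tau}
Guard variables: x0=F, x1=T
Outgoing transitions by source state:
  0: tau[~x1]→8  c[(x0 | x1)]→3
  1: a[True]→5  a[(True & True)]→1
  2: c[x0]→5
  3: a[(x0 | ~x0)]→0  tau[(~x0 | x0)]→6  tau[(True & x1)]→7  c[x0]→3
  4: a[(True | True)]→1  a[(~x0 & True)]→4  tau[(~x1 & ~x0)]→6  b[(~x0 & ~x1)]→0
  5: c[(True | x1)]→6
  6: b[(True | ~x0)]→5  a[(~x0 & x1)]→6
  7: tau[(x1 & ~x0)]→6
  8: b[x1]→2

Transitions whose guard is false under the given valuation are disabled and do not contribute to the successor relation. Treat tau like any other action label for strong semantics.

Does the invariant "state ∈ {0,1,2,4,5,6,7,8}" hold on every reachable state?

Allowed set {0,1,2,4,5,6,7,8}
Reach set: {0,3,5,6,7}
  0: ok
  3: outside
  5: ok
  6: ok
  7: ok
witness against invariant: c → 3

Answer: INVARIANT VIOLATED at state 3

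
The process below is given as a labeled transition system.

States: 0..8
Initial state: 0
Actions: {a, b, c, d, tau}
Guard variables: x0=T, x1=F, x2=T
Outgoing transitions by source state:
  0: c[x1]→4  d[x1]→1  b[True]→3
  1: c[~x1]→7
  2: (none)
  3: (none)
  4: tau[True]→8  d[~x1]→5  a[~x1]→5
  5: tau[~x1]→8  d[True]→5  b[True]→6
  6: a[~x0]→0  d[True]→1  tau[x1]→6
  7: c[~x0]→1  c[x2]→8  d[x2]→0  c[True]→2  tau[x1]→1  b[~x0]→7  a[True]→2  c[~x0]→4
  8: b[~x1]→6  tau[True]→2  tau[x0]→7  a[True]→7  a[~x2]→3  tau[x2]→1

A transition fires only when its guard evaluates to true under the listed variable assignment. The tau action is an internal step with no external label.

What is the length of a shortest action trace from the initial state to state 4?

Layered search for 4:
  Layer 0: {0}
  Layer 1: {3}
4 never appears.

Answer: UNREACHABLE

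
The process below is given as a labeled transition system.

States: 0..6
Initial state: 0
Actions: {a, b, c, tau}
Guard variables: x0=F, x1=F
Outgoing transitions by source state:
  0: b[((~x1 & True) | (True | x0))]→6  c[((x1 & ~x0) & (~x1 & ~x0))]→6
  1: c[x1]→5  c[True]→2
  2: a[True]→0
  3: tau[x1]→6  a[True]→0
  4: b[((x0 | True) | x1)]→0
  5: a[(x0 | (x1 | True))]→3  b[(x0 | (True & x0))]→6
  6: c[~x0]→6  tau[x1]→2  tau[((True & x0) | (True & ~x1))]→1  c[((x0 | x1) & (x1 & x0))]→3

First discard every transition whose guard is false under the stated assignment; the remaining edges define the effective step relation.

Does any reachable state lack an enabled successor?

Answer: DEADLOCK-FREE

Trace:
Reach set: {0,1,2,6}
  0: b→6  [deg 1]
  1: c→2  [deg 1]
  2: a→0  [deg 1]
  6: c→6  tau→1  [deg 2]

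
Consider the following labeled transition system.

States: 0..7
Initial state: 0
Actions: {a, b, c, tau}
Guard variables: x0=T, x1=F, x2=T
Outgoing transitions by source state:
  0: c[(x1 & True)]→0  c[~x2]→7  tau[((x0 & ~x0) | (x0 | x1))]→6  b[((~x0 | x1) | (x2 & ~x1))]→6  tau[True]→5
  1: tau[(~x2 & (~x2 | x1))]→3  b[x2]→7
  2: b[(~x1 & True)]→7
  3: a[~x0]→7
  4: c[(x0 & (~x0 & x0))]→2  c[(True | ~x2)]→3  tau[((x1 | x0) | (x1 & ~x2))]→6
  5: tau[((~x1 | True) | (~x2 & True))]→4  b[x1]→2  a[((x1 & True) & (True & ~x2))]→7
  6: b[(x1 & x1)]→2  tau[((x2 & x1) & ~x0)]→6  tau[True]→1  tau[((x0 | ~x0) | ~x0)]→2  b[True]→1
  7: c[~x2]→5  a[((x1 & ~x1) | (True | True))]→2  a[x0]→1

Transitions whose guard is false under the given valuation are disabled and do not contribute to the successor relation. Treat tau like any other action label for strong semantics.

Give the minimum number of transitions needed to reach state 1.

Breadth-first toward 1:
  L0 = {0}
  L1 = {5,6}
  L2 = {1,2,4}
depth(1)=2, e.g. b·b

Answer: 2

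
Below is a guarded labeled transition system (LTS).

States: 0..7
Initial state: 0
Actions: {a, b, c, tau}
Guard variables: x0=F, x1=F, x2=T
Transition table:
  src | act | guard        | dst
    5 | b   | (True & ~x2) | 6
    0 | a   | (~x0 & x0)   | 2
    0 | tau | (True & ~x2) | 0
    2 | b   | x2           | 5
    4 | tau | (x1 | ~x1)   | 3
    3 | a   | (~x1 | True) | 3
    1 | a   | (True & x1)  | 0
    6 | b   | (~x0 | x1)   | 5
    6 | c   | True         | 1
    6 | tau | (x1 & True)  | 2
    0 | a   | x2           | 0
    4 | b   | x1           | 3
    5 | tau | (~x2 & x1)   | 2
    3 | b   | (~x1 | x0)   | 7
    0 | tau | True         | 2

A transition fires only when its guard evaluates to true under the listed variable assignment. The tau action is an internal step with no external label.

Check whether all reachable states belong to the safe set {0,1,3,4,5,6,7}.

Allowed set {0,1,3,4,5,6,7}
Reach set: {0,2,5}
  0: ✓
  2: ✗ unsafe
  5: ✓
counterexample path to 2: tau

Answer: INVARIANT VIOLATED at state 2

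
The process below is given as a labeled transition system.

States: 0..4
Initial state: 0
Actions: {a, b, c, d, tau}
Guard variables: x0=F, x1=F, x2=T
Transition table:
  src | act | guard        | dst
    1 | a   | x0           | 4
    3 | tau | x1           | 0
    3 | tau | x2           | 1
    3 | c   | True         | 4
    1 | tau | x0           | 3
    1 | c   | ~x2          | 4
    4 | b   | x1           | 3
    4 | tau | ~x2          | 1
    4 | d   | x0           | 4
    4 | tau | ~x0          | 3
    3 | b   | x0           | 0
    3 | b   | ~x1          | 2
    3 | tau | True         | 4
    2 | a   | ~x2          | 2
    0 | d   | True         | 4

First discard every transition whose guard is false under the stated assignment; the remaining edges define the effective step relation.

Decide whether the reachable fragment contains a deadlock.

Reachable = {0,1,2,3,4}
  0: d→4  [deg 1]
  1: ∅  [deadlock]
  2: ∅  [deadlock]
  3: b→2  c→4  tau→1  tau→4  [deg 4]
  4: tau→3  [deg 1]
witness 1: d·tau·tau

Answer: DEADLOCK at state 1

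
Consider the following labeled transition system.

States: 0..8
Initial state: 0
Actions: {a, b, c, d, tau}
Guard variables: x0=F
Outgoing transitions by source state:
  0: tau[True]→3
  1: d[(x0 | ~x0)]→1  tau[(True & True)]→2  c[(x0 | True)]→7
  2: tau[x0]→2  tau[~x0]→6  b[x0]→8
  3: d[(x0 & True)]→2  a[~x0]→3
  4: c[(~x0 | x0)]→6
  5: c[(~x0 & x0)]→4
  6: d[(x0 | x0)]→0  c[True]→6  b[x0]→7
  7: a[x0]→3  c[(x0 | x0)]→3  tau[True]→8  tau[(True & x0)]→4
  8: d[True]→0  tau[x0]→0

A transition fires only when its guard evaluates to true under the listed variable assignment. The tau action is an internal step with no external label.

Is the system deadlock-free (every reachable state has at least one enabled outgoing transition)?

Reach set: {0,3}
  0: tau→3  [deg 1]
  3: a→3  [deg 1]

Answer: DEADLOCK-FREE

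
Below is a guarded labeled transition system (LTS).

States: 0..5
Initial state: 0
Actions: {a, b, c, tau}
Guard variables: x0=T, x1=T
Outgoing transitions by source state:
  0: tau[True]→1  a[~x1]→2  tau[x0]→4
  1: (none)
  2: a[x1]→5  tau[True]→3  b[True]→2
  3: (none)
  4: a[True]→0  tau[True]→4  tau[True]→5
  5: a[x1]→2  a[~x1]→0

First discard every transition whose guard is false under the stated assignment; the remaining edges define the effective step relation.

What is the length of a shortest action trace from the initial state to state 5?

Answer: 2

Trace:
Layered search for 5:
  Layer 0: {0}
  Layer 1: {1,4}
  Layer 2: {5}
5 enters at depth 2; path tau·tau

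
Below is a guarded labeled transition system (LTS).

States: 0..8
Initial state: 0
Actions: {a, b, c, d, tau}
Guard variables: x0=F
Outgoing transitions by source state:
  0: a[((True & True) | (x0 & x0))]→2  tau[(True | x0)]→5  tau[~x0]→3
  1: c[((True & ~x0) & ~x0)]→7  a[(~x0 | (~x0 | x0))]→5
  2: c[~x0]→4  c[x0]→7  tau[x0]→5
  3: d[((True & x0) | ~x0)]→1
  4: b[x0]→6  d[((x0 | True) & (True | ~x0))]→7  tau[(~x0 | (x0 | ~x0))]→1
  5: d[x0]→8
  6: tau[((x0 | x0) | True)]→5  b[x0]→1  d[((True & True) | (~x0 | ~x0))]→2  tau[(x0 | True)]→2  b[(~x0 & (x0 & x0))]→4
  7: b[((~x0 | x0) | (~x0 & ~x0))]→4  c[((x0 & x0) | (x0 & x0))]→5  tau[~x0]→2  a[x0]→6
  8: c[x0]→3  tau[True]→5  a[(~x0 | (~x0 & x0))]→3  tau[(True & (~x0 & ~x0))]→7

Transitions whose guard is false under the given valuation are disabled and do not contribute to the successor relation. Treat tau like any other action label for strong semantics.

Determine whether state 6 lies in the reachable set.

17 transition(s) survive guard evaluation.
Layer 0: {0}
Layer 1: {2,3,5}  now seen {0,2,3,5}
Layer 2: {1,4}  now seen {0,1,2,3,4,5}
Layer 3: {7}  now seen {0,1,2,3,4,5,7}
Reachable = {0,1,2,3,4,5,7}

Answer: UNREACHABLE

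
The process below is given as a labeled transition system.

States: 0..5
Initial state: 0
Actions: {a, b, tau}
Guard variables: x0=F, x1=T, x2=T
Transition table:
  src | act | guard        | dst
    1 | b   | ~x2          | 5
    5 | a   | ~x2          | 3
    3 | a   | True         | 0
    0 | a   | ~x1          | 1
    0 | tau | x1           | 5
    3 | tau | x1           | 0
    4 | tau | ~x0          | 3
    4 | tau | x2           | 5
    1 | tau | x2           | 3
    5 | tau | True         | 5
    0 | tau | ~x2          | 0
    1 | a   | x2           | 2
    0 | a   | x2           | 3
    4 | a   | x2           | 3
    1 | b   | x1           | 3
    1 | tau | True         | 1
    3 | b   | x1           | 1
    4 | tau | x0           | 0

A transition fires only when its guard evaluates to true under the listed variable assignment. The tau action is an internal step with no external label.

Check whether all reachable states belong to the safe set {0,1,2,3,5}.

Answer: INVARIANT HOLDS

Analysis:
Safe = {0,1,2,3,5}
Reachable = {0,1,2,3,5}
  0: ok
  1: ok
  2: ok
  3: ok
  5: ok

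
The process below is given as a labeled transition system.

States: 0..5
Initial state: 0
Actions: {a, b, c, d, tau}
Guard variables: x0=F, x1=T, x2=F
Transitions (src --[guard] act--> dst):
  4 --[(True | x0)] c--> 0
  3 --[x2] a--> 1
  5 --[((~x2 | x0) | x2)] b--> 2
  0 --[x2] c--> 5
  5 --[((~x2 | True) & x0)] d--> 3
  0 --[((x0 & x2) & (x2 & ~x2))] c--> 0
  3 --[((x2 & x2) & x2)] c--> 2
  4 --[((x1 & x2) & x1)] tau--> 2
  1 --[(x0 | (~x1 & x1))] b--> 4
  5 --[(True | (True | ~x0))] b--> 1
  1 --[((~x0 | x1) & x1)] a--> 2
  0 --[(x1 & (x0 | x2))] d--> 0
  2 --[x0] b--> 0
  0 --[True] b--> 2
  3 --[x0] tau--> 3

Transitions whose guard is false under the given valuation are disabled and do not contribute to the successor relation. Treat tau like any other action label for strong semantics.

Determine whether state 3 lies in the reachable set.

Answer: UNREACHABLE

Trace:
5 transition(s) survive guard evaluation.
Layer 0: {0}
Layer 1: {2}  now seen {0,2}
R = {0,2}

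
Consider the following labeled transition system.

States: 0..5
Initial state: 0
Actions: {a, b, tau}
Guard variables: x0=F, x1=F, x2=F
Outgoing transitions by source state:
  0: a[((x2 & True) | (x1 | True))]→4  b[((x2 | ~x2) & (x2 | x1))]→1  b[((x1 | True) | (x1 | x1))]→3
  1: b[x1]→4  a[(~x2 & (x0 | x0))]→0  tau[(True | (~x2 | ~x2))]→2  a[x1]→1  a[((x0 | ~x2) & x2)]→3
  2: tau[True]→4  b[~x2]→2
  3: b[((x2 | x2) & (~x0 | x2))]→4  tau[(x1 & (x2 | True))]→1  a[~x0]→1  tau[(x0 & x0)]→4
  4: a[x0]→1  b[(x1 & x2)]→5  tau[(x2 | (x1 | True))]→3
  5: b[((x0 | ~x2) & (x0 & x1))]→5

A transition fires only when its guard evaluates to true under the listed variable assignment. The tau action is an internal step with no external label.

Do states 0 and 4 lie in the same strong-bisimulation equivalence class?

Answer: NOT BISIMILAR

Analysis:
Refine partition for ~:
  π0 = {{0,1,2,3,4,5}}
  π1 = {{0},{1,4},{2},{3},{5}}
  π2 = {{0},{1},{2},{3},{4},{5}}
6 equivalence class(es) (converged in 3)
0∈{0}, 4∈{4}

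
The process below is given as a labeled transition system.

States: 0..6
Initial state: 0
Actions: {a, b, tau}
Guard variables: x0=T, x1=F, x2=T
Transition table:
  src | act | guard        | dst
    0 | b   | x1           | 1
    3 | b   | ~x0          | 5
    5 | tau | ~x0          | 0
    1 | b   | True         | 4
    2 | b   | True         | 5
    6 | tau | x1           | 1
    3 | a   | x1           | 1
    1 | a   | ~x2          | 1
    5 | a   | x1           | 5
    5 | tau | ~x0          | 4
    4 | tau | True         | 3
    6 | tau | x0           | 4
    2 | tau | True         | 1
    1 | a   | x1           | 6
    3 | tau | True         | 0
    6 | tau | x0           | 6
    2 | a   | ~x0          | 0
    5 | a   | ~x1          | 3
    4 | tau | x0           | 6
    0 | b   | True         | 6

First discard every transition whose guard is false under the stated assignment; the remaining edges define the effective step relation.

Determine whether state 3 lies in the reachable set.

Answer: REACHABLE

Trace:
10 transition(s) survive guard evaluation.
L0 = {0}
L1 = {6}  total {0,6}
L2 = {4}  total {0,4,6}
L3 = {3}  total {0,3,4,6}
R = {0,3,4,6}
witness 3: b·tau·tau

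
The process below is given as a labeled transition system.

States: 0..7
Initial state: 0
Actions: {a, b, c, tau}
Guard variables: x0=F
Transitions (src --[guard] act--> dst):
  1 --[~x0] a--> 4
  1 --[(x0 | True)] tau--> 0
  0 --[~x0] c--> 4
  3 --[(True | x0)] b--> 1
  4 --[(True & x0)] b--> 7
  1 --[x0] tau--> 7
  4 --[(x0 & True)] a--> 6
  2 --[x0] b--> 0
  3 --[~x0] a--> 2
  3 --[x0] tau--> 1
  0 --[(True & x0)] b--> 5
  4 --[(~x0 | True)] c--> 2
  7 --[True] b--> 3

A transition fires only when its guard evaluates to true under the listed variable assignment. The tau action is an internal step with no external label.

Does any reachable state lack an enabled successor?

Answer: DEADLOCK at state 2

Analysis:
Reachable = {0,2,4}
  0: c→4  [1 exit(s)]
  2: ∅  [deadlock]
  4: c→2  [1 exit(s)]
witness 2: c·c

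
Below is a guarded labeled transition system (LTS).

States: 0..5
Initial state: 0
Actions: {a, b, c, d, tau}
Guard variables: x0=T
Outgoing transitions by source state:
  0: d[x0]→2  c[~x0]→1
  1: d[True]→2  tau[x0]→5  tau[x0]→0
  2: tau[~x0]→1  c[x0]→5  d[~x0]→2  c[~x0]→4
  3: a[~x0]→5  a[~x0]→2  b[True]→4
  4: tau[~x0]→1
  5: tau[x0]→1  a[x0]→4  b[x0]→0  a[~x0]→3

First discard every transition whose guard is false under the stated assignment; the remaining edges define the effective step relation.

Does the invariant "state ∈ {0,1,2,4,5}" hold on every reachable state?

Answer: INVARIANT HOLDS

Working:
Inv-set: {0,1,2,4,5}
Reach set: {0,1,2,4,5}
  0: ✓
  1: ✓
  2: ✓
  4: ✓
  5: ✓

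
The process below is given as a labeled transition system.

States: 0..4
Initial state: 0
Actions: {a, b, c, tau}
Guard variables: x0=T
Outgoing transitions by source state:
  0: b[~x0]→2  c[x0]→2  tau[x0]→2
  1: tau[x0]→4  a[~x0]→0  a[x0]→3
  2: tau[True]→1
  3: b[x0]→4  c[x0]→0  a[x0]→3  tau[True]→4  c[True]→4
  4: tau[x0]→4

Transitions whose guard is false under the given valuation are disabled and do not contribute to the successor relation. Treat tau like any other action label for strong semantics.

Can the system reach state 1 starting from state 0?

11 transition(s) survive guard evaluation.
L0 = {0}
L1 = {2}  now seen {0,2}
L2 = {1}  now seen {0,1,2}
L3 = {3,4}  now seen {0,1,2,3,4}
Reachable = {0,1,2,3,4}
witness 1: c·tau

Answer: REACHABLE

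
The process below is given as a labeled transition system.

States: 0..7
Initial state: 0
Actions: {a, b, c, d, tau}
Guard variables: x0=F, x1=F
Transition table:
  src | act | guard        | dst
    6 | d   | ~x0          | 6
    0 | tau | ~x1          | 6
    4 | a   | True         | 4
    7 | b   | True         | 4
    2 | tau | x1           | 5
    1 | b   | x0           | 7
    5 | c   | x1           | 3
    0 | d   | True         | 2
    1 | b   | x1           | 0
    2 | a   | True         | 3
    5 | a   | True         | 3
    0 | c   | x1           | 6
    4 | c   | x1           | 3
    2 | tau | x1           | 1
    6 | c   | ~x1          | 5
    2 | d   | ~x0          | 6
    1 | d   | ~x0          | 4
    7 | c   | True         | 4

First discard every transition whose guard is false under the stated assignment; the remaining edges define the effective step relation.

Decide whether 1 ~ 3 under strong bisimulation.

Answer: NOT BISIMILAR

Analysis:
Bisimulation quotient by refinement:
  P[0] = {{0,1,2,3,4,5,6,7}}
  P[1] = {{0},{1},{2},{3},{4,5},{6},{7}}
  P[2] = {{0},{1},{2},{3},{4},{5},{6},{7}}
stable after 3 split(s): 8 block(s)
[1]={1}  [3]={3}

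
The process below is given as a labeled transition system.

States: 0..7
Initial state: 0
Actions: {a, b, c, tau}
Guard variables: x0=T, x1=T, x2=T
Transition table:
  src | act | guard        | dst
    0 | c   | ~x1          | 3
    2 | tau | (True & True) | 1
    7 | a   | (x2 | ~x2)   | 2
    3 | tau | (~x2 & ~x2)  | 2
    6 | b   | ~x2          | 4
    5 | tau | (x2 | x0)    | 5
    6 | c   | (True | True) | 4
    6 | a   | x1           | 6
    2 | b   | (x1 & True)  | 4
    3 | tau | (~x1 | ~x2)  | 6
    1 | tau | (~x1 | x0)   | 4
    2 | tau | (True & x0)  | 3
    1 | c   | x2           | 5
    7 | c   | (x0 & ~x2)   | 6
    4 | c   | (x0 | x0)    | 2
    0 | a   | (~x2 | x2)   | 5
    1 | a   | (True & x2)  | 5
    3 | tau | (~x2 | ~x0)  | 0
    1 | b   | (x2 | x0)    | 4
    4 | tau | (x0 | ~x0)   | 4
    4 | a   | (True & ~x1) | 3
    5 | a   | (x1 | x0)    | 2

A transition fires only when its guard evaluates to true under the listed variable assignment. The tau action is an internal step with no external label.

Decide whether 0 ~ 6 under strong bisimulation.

Compute ~ classes (split until stable):
  π0 = {{0,1,2,3,4,5,6,7}}
  π1 = {{0,7},{1},{2},{3},{4},{5},{6}}
  π2 = {{0},{1},{2},{3},{4},{5},{6},{7}}
8 equivalence class(es) (converged in 3)
0∈{0}, 6∈{6}

Answer: NOT BISIMILAR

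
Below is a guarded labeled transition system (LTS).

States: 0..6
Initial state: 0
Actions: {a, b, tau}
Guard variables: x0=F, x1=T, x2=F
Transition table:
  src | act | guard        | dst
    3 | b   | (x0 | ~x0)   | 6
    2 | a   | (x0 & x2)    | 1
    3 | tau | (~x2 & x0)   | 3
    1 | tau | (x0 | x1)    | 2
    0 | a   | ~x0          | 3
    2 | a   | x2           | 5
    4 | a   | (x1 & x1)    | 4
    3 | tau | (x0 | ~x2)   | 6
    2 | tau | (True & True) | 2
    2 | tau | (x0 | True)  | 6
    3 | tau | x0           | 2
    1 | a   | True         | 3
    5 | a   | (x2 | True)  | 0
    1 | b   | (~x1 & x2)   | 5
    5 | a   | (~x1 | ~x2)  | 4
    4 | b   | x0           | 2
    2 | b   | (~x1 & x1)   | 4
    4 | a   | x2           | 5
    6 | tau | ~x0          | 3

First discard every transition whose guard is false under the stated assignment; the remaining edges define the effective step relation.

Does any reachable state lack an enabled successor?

R = {0,3,6}
  0: a→3  [1 out]
  3: b→6  tau→6  [2 out]
  6: tau→3  [1 out]

Answer: DEADLOCK-FREE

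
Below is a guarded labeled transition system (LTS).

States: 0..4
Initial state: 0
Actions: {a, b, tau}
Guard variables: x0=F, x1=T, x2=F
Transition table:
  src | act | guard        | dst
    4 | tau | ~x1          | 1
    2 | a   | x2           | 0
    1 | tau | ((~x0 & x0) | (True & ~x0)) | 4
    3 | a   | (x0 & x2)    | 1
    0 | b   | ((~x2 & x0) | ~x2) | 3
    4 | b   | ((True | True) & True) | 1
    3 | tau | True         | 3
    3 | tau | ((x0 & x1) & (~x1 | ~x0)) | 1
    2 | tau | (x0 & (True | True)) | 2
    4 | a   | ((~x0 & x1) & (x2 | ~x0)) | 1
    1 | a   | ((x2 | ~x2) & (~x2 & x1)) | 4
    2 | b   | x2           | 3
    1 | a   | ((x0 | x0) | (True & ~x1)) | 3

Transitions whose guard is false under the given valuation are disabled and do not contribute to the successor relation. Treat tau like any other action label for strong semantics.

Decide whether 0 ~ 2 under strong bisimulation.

Refine partition for ~:
  P[0] = {{0,1,2,3,4}}
  P[1] = {{0},{1},{2},{3},{4}}
5 equivalence class(es) (converged in 2)
0∈{0}, 2∈{2}

Answer: NOT BISIMILAR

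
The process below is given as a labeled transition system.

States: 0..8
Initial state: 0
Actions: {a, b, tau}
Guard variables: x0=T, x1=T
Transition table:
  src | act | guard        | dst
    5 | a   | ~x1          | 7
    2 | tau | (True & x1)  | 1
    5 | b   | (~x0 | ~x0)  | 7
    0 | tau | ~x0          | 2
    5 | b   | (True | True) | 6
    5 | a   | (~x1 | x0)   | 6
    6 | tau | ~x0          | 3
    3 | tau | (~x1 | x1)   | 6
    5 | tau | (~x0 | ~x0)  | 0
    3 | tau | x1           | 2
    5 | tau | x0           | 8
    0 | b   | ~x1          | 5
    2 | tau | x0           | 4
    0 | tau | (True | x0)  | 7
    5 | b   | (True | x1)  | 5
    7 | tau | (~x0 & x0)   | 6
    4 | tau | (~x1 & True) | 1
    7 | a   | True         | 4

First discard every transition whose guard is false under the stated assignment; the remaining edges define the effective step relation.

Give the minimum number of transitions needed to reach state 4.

Answer: 2

Working:
BFS to 4:
  Layer 0: {0}
  Layer 1: {7}
  Layer 2: {4}
4 enters at depth 2; path tau·a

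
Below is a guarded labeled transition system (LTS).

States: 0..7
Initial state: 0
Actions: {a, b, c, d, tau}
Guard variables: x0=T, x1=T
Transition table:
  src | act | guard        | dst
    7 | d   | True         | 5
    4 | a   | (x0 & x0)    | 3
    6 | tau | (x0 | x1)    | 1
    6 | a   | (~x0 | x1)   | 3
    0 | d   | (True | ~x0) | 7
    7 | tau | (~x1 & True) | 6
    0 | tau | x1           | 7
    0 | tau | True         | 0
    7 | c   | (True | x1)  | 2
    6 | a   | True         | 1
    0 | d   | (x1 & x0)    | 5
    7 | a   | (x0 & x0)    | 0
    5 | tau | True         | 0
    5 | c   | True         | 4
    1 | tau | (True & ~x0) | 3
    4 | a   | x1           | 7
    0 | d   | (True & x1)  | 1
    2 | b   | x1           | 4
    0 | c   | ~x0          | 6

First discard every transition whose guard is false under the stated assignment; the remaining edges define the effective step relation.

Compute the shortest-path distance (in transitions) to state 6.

Answer: UNREACHABLE

Trace:
Layered search for 6:
  L0 = {0}
  L1 = {1,5,7}
  L2 = {2,4}
  L3 = {3}
6 never appears.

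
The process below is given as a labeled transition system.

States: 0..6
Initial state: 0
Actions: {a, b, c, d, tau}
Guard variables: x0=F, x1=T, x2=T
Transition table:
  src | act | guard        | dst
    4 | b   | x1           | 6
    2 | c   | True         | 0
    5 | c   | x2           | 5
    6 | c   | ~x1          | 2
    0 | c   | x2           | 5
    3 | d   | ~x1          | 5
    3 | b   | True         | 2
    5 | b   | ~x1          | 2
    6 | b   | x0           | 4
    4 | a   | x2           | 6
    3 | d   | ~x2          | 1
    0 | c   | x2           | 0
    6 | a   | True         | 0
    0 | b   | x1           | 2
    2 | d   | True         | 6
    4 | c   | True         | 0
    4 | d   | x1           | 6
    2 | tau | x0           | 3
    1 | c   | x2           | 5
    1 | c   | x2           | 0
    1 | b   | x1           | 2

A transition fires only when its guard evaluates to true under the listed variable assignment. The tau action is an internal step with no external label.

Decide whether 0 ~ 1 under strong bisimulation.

Compute ~ classes (split until stable):
  π0 = {{0,1,2,3,4,5,6}}
  π1 = {{0,1},{2},{3},{4},{5},{6}}
Fixed point at round 2; 6 class(es).
class of 0: {0,1}; class of 1: {0,1}

Answer: BISIMILAR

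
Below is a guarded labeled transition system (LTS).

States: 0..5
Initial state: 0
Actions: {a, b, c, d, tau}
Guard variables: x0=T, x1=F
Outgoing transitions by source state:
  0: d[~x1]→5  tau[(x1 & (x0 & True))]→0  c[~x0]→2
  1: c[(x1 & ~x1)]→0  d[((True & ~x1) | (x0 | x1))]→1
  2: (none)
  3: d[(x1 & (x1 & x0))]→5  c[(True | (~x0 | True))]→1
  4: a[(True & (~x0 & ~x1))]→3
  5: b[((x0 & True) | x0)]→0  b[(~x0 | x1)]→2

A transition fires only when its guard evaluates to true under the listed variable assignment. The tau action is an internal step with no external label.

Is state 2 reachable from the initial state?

Guard filter leaves 4 enabled edge(s).
L0 = {0}
L1 = {5}  now seen {0,5}
Reach set: {0,5}

Answer: UNREACHABLE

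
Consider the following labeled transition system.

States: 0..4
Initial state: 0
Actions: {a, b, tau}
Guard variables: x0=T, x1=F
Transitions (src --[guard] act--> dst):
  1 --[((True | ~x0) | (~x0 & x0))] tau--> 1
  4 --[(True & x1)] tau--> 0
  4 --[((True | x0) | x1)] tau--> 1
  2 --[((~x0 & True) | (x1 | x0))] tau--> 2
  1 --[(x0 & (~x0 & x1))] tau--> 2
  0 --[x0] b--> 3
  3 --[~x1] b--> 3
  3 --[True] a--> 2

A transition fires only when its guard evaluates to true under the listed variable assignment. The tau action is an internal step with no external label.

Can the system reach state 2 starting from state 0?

Answer: REACHABLE

Analysis:
6 transition(s) survive guard evaluation.
depth 0: {0}
depth 1: {3}  cumulative {0,3}
depth 2: {2}  cumulative {0,2,3}
Reachable = {0,2,3}
witness 2: b·a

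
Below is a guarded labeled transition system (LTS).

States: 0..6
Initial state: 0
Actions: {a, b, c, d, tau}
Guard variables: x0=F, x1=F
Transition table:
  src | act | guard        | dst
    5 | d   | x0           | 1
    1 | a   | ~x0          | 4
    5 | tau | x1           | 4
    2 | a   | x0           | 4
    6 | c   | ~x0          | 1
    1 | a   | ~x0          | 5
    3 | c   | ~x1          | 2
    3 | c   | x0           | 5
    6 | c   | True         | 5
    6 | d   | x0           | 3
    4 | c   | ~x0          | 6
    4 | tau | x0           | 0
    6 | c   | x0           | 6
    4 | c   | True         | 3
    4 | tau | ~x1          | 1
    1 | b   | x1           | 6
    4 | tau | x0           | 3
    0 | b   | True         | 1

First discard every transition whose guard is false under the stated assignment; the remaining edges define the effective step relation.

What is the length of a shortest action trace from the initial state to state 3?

Breadth-first toward 3:
  depth 0: {0}
  depth 1: {1}
  depth 2: {4,5}
  depth 3: {3,6}
depth(3)=3, e.g. b·a·c

Answer: 3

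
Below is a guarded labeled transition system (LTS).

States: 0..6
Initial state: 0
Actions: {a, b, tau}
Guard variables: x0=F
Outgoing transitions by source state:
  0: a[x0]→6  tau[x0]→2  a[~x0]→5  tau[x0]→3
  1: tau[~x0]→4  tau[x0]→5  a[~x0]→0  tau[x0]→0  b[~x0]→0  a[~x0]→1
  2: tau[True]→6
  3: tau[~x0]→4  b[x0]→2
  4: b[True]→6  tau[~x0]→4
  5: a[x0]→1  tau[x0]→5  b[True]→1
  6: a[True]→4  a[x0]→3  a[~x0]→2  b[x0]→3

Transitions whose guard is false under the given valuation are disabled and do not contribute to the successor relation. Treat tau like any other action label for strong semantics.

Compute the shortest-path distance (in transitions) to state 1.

Answer: 2

Trace:
Layered search for 1:
  Layer 0: {0}
  Layer 1: {5}
  Layer 2: {1}
depth(1)=2, e.g. a·b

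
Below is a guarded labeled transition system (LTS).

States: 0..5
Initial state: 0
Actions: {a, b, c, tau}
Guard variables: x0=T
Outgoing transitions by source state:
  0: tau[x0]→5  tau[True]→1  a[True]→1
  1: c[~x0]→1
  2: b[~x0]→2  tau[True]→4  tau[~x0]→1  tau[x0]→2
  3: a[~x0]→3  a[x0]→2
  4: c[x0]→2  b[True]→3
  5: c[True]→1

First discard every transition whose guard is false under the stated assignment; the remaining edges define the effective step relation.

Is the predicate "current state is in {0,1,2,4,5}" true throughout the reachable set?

Allowed set {0,1,2,4,5}
R = {0,1,5}
  0: ✓
  1: ✓
  5: ✓

Answer: INVARIANT HOLDS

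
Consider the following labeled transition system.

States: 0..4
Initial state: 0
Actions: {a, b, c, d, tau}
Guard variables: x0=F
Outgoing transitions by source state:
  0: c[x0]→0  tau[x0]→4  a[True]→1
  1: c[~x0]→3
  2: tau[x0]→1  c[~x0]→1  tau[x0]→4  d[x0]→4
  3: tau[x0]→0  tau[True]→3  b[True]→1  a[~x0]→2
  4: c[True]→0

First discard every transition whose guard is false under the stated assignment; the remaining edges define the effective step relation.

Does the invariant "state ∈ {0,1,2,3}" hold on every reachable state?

Safe = {0,1,2,3}
R = {0,1,2,3}
  0: safe
  1: safe
  2: safe
  3: safe

Answer: INVARIANT HOLDS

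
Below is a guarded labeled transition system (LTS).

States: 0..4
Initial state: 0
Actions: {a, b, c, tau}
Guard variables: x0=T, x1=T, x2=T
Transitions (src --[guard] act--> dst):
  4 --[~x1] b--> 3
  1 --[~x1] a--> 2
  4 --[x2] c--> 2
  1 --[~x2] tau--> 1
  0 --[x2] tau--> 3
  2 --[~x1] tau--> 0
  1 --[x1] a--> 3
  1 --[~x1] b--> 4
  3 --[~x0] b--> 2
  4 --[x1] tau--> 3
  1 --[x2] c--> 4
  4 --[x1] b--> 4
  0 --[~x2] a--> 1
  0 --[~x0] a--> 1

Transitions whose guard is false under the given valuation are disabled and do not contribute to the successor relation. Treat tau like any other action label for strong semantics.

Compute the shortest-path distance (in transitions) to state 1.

Answer: UNREACHABLE

Working:
Layered search for 1:
  Layer 0: {0}
  Layer 1: {3}
1 never appears.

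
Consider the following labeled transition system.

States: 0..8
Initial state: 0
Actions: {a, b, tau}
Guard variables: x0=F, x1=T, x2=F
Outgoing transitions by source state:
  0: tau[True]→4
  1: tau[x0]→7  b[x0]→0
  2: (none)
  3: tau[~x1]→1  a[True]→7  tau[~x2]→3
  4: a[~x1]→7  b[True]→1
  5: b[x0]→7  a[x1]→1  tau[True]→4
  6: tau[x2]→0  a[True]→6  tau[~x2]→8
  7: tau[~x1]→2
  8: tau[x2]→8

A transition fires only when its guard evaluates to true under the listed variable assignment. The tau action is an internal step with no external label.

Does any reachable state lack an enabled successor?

R = {0,1,4}
  0: tau→4  [deg 1]
  1: ∅  [no exit]
  4: b→1  [deg 1]
trace reaching 1: tau·b

Answer: DEADLOCK at state 1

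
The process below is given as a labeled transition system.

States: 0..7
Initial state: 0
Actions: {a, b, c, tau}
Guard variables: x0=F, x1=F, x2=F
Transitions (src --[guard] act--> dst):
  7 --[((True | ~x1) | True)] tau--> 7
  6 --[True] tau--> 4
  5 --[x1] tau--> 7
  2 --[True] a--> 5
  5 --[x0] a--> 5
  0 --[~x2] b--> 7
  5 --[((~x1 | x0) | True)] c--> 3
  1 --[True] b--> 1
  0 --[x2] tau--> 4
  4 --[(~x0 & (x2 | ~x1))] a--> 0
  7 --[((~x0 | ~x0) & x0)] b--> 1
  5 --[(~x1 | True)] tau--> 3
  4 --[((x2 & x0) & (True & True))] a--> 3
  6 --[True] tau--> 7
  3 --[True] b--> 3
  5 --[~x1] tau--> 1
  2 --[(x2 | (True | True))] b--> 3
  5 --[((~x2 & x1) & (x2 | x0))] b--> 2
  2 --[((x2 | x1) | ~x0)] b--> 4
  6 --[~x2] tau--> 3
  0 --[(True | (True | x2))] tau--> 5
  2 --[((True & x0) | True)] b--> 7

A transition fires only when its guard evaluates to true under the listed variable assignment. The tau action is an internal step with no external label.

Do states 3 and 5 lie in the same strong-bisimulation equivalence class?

Bisimulation quotient by refinement:
  P[0] = {{0,1,2,3,4,5,6,7}}
  P[1] = {{0},{1,3},{2},{4},{5},{6,7}}
  P[2] = {{0},{1,3},{2},{4},{5},{6},{7}}
Fixed point at round 3; 7 class(es).
[3]={1,3}  [5]={5}

Answer: NOT BISIMILAR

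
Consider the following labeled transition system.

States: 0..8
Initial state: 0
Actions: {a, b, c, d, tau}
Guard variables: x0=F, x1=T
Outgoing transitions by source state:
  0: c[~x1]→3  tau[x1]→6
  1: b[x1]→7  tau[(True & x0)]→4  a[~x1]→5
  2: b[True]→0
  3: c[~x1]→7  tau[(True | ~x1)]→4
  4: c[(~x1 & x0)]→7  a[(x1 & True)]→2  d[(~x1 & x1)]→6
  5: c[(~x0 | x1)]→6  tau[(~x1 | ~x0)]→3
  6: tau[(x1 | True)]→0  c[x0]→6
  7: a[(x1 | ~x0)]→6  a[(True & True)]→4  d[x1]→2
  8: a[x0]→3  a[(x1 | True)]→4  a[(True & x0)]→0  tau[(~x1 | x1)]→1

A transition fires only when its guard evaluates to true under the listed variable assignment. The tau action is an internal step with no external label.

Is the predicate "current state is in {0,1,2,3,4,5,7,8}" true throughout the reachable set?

Inv-set: {0,1,2,3,4,5,7,8}
Reachable = {0,6}
  0: safe
  6: ✗ unsafe
counterexample path to 6: tau

Answer: INVARIANT VIOLATED at state 6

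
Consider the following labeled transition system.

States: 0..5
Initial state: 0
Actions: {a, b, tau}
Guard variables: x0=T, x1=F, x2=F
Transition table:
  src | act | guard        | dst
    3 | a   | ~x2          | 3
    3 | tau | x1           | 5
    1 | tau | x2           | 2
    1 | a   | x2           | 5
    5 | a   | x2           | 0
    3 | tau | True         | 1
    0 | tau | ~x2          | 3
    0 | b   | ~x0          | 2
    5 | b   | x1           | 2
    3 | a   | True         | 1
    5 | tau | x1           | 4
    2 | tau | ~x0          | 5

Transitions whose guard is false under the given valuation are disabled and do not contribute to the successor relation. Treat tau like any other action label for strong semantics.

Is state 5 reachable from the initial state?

Answer: UNREACHABLE

Trace:
Guard filter leaves 4 enabled edge(s).
depth 0: {0}
depth 1: {3}  total {0,3}
depth 2: {1}  total {0,1,3}
Reachable = {0,1,3}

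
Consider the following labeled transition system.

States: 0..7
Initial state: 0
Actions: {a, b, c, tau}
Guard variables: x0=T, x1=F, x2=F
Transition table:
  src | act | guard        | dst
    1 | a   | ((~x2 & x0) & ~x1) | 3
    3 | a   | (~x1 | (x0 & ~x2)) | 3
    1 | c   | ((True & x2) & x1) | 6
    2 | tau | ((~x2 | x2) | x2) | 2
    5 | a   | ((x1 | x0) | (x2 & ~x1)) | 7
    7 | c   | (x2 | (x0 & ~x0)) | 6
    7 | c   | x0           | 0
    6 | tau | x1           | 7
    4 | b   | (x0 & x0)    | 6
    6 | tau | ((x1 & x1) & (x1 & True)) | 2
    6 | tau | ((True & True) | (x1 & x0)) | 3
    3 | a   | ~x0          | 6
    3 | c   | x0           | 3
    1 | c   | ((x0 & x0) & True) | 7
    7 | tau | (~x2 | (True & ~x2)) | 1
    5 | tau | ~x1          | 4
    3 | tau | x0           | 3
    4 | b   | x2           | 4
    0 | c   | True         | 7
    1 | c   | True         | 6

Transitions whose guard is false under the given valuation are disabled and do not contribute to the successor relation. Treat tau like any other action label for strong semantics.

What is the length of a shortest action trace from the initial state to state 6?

Answer: 3

Trace:
BFS to 6:
  L0 = {0}
  L1 = {7}
  L2 = {1}
  L3 = {3,6}
6 enters at depth 3; path c·tau·c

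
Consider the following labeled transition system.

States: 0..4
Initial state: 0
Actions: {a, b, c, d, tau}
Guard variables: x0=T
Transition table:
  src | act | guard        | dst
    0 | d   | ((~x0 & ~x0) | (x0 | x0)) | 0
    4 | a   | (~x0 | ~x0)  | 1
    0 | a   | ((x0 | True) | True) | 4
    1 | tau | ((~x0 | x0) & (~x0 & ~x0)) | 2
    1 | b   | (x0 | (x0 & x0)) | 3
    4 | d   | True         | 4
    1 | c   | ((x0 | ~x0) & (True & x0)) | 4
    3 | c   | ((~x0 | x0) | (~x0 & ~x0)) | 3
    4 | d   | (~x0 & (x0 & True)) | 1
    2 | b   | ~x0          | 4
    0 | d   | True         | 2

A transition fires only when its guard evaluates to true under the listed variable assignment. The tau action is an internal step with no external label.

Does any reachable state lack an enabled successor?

R = {0,2,4}
  0: a→4  d→0  d→2  [deg 3]
  2: ∅  [no exit]
  4: d→4  [deg 1]
trace reaching 2: d

Answer: DEADLOCK at state 2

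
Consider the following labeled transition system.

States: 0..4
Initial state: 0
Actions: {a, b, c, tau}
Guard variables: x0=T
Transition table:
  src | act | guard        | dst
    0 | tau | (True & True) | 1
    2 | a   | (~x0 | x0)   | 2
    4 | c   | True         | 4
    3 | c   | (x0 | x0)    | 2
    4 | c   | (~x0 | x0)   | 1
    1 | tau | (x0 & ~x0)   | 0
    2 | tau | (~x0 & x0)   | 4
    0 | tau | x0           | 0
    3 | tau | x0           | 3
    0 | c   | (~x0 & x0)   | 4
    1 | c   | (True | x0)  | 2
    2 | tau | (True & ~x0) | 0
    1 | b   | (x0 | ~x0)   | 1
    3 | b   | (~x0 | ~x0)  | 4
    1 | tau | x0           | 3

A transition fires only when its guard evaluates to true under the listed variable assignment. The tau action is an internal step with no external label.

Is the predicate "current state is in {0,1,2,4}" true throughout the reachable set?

Inv-set: {0,1,2,4}
R = {0,1,2,3}
  0: ok
  1: ok
  2: ok
  3: VIOLATES
counterexample path to 3: tau·tau

Answer: INVARIANT VIOLATED at state 3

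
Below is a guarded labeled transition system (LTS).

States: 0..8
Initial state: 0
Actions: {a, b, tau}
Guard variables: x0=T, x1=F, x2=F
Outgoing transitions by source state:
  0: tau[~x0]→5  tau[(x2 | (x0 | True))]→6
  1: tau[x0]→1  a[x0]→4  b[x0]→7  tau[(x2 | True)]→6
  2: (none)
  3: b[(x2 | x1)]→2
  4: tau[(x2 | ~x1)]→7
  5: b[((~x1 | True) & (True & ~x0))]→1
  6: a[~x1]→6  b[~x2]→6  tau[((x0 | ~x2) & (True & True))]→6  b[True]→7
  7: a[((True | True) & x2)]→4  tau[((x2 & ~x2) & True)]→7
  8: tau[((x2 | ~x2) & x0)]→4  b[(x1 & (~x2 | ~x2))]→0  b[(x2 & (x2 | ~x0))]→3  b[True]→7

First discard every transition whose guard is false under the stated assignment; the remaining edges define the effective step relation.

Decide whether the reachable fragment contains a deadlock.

Answer: DEADLOCK at state 7

Trace:
Reach set: {0,6,7}
  0: tau→6  [1 out]
  6: a→6  b→6  b→7  tau→6  [4 out]
  7: ∅  [STUCK]
witness 7: tau·b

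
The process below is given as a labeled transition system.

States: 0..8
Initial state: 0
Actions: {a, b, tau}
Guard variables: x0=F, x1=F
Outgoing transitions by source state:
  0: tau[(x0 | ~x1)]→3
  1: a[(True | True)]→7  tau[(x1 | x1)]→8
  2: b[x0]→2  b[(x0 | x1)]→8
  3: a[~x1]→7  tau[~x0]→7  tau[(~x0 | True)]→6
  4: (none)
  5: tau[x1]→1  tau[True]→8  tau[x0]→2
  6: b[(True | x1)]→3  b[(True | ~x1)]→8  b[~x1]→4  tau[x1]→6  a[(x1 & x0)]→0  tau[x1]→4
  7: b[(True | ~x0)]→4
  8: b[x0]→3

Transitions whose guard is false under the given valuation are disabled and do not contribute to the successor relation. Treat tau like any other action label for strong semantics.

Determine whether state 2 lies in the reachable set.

10 transition(s) survive guard evaluation.
depth 0: {0}
depth 1: {3}  total {0,3}
depth 2: {6,7}  total {0,3,6,7}
depth 3: {4,8}  total {0,3,4,6,7,8}
R = {0,3,4,6,7,8}

Answer: UNREACHABLE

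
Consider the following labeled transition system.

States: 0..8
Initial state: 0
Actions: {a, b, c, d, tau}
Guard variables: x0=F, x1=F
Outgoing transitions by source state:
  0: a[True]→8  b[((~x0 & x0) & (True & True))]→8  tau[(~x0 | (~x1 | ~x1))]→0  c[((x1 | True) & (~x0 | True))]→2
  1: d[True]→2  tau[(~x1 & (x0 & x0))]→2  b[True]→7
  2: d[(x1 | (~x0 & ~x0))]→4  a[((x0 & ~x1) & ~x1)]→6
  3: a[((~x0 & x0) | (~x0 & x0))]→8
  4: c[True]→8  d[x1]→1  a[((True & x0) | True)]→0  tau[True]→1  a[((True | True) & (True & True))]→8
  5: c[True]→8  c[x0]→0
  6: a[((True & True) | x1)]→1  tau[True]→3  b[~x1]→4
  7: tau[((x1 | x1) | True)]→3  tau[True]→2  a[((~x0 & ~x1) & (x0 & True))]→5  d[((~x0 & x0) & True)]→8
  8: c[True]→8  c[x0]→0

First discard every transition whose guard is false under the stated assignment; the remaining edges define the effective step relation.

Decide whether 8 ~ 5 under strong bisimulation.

Answer: BISIMILAR

Working:
Bisimulation quotient by refinement:
  round 0: {{0,1,2,3,4,5,6,7,8}}
  round 1: {{0,4},{1},{2},{3},{5,8},{6},{7}}
  round 2: {{0},{1},{2},{3},{4},{5,8},{6},{7}}
Fixed point at round 3; 8 class(es).
class of 8: {5,8}; class of 5: {5,8}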